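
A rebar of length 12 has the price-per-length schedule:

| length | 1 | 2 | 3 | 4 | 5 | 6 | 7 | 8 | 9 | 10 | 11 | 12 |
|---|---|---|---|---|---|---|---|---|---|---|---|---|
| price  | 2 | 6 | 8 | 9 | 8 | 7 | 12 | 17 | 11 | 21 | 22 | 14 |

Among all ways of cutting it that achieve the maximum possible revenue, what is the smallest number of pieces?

6

Consider every possible first cut. r[k] is the best of p[i]+r[k−i] over all sellable i≤k.
r[1] = 2
r[2] = 6
r[3] = 8  (first piece 1, then r[2]=6)
r[4] = 12  (first piece 2, then r[2]=6)
r[5] = 14  (first piece 1, then r[4]=12)
r[6] = 18  (first piece 2, then r[4]=12)
r[7] = 20  (first piece 1, then r[6]=18)
r[8] = 24  (first piece 2, then r[6]=18)
r[9] = 26  (first piece 1, then r[8]=24)
r[10] = 30  (first piece 2, then r[8]=24)
r[11] = 32  (first piece 1, then r[10]=30)
r[12] = 36  (first piece 2, then r[10]=30)
Maximum revenue is ₹36.
Now minimize piece count subject to staying optimal: for each k, pieces[k] = 1 + min over i with p[i]+r[k−i]=r[k] of pieces[k−i].
pieces[9] = 4
pieces[10] = 5
pieces[11] = 5
pieces[12] = 6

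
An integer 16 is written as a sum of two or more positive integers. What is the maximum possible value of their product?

Define prod[k] = max over 1≤i<k of i · max(k−i, prod[k−i]); the inner max lets the remainder stay uncut if that's better.
Small cases: prod[2]=1, prod[3]=2, prod[4]=4, prod[5]=6, prod[6]=9, prod[7]=12, prod[8]=18.
prod[9] = max(1·18, 2·12, 3·9, …, 7·2, 8·1) = 27
prod[10] = max(1·27, 2·18, 3·12, …, 8·2, 9·1) = 36
prod[11] = max(1·36, 2·27, 3·18, …, 9·2, 10·1) = 54
prod[12] = max(1·54, 2·36, 3·27, …, 10·2, 11·1) = 81
prod[13] = max(1·81, 2·54, 3·36, …, 11·2, 12·1) = 108
prod[14] = max(1·108, 2·81, 3·54, …, 12·2, 13·1) = 162
prod[15] = max(1·162, 2·108, 3·81, …, 13·2, 14·1) = 243
prod[16] = max(1·243, 2·162, 3·108, …, 14·2, 15·1) = 324
One optimal split: 3 + 3 + 3 + 3 + 2 + 2; product 3·3·3·3·2·2 = 324.

324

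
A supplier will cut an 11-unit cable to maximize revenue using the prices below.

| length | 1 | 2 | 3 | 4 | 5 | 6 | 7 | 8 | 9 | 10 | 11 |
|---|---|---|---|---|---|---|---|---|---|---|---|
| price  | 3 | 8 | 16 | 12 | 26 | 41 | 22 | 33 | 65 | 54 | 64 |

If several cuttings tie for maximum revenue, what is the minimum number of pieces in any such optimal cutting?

2

Let r[k] be the best obtainable value from length k. For each k, try every first piece i and keep the best of price[i] + r[k−i].
r[1] = 3
r[2] = max(3+3, 8+0) = 8
r[3] = max(3+8, 8+3, 16+0) = 16
r[4] = max(3+16, 8+8, 16+3, 12+0) = 19
r[5] = max(3+19, 8+16, 16+8, 12+3, 26+0) = 26
r[6] = max(3+26, 8+19, 16+16, 12+8, 26+3, 41+0) = 41
r[7] = max(3+41, 8+26, 16+19, …, 41+3, 22+0) = 44
r[8] = max(3+44, 8+41, 16+26, …, 22+3, 33+0) = 49
r[9] = max(3+49, 8+44, 16+41, …, 33+3, 65+0) = 65
r[10] = max(3+65, 8+49, 16+44, …, 65+3, 54+0) = 68
r[11] = max(3+68, 8+65, 16+49, …, 54+3, 64+0) = 73
Maximum revenue is €73.
Now minimize piece count subject to staying optimal: for each k, pieces[k] = 1 + min over i with p[i]+r[k−i]=r[k] of pieces[k−i].
pieces[8] = 2
pieces[9] = 1
pieces[10] = 2
pieces[11] = 2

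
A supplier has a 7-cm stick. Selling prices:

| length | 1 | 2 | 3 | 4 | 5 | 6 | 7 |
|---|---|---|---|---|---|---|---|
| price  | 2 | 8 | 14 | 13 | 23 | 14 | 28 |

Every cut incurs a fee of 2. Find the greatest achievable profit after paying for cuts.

Build net[k] bottom-up: net[k] = max over allowed piece i of (p[i] + net[k−i]) − 2 per cut.
net[1] = 2
net[2] = max(2+2-2, 8+0) = 8
net[3] = max(2+8-2, 8+2-2, 14+0) = 14
net[4] = max(2+14-2, 8+8-2, 14+2-2, 13+0) = 14
net[5] = max(2+14-2, 8+14-2, 14+8-2, 13+2-2, 23+0) = 23
net[6] = max(2+23-2, 8+14-2, 14+14-2, 13+8-2, 23+2-2, 14+0) = 26
net[7] = max(2+26-2, 8+23-2, 14+14-2, …, 14+2-2, 28+0) = 29
One optimal plan: pieces 5 + 2 (1 cut) → 31 − 2 = 29.

29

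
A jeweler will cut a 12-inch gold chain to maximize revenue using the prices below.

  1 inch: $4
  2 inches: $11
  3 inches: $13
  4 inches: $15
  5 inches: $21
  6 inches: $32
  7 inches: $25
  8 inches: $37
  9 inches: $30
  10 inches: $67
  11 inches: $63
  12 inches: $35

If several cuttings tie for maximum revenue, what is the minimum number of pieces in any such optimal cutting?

Build r[k] bottom-up: r[k] = max over allowed piece i of (p[i] + r[k−i]).
r[1] = 4
r[2] = 11
r[3] = 15  (first piece 1, then r[2]=11)
r[4] = 22  (first piece 2, then r[2]=11)
r[5] = 26  (first piece 1, then r[4]=22)
r[6] = 33  (first piece 2, then r[4]=22)
r[7] = 37  (first piece 1, then r[6]=33)
r[8] = 44  (first piece 2, then r[6]=33)
r[9] = 48  (first piece 1, then r[8]=44)
r[10] = 67
r[11] = 71  (first piece 1, then r[10]=67)
r[12] = 78  (first piece 2, then r[10]=67)
Maximum revenue is $78.
Now minimize piece count subject to staying optimal: for each k, pieces[k] = 1 + min over i with p[i]+r[k−i]=r[k] of pieces[k−i].
pieces[9] = 5
pieces[10] = 1
pieces[11] = 2
pieces[12] = 2

2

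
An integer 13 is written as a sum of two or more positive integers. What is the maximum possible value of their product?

108

Define g[k] = max over 1≤i<k of i · max(k−i, g[k−i]); the inner max lets the remainder stay uncut if that's better.
g[2] = 1*max(1,0) = 1*1 = 1
g[3] = 1*max(2,1) = 1*2 = 2
g[4] = 2*max(2,1) = 2*2 = 4
g[5] = 2*max(3,2) = 2*3 = 6
g[6] = 3*max(3,2) = 3*3 = 9
g[7] = 2*max(5,6) = 2*6 = 12
g[8] = 2*max(6,9) = 2*9 = 18
g[9] = 3*max(6,9) = 3*9 = 27
g[10] = 2*max(8,18) = 2*18 = 36
g[11] = 2*max(9,27) = 2*27 = 54
g[12] = 3*max(9,27) = 3*27 = 81
g[13] = 2*max(11,54) = 2*54 = 108
One optimal split: 3 + 3 + 3 + 2 + 2; product 3*3*3*2*2 = 108.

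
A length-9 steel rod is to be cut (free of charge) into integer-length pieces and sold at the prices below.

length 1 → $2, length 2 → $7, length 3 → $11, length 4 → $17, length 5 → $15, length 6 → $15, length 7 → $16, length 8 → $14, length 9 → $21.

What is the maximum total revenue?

Consider every possible first cut. r[k] is the best of p[i]+r[k−i] over all sellable i≤k.
r[1] = 2
r[2] = 7
r[3] = 11
r[4] = 17
r[5] = 19  (first piece 1, then r[4]=17)
r[6] = 24  (first piece 2, then r[4]=17)
r[7] = 28  (first piece 3, then r[4]=17)
r[8] = 34  (first piece 4, then r[4]=17)
r[9] = 36  (first piece 1, then r[8]=34)
One optimal cutting: 4 + 4 + 1 → $17 + $17 + $2 = $36.

36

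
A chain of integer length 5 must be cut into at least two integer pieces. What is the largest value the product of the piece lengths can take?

6

Define f[k] = max over 1≤i<k of i · max(k−i, f[k−i]); the inner max lets the remainder stay uncut if that's better.
f[2] = 1×max(1,0) = 1×1 = 1
f[3] = 1×max(2,1) = 1×2 = 2
f[4] = 2×max(2,1) = 2×2 = 4
f[5] = 2×max(3,2) = 2×3 = 6
One optimal split: 3 + 2; product 3×2 = 6.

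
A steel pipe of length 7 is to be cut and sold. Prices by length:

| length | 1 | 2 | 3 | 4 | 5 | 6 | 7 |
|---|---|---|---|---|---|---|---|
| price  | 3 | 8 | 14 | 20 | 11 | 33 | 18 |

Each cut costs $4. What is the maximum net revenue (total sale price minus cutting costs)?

32

Let v[k] be the best obtainable value from length k. For each k, try every first piece i and keep the best of price[i] + v[k−i] minus the 4 cut fee when i<k.
v[1] = 3
v[2] = 8
v[3] = 14
v[4] = 20
v[5] = 19  (first piece 1, then v[4]=20)
v[6] = 33
v[7] = 32  (first piece 1, then v[6]=33)
One optimal plan: pieces 6 + 1 (1 cut) → $36 − $4 = $32.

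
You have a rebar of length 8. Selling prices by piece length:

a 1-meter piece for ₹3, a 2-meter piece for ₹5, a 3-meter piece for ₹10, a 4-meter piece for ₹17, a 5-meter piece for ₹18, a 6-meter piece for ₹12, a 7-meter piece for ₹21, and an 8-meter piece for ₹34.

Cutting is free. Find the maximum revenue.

Build best[k] bottom-up: best[k] = max over allowed piece i of (p[i] + best[k−i]).
best[1] = 3
best[2] = 6  (first piece 1, then best[1]=3)
best[3] = 10
best[4] = 17
best[5] = 20  (first piece 1, then best[4]=17)
best[6] = 23  (first piece 1, then best[5]=20)
best[7] = 27  (first piece 3, then best[4]=17)
best[8] = 34  (first piece 4, then best[4]=17)
One optimal cutting: 4 + 4 → ₹17 + ₹17 = ₹34.

34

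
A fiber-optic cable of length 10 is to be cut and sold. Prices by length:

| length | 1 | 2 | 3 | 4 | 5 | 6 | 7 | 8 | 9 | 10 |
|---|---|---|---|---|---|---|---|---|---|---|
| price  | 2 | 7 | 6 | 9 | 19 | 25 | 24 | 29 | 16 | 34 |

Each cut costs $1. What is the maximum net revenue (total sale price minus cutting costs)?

Let net[k] be the best obtainable value from length k. For each k, try every first piece i and keep the best of price[i] + net[k−i] minus the 1 cut fee when i<k.
net[1] = 2
net[2] = max(2+2-1, 7+0) = 7
net[3] = max(2+7-1, 7+2-1, 6+0) = 8
net[4] = max(2+8-1, 7+7-1, 6+2-1, 9+0) = 13
net[5] = max(2+13-1, 7+8-1, 6+7-1, 9+2-1, 19+0) = 19
net[6] = max(2+19-1, 7+13-1, 6+8-1, 9+7-1, 19+2-1, 25+0) = 25
net[7] = max(2+25-1, 7+19-1, 6+13-1, …, 25+2-1, 24+0) = 26
net[8] = max(2+26-1, 7+25-1, 6+19-1, …, 24+2-1, 29+0) = 31
net[9] = max(2+31-1, 7+26-1, 6+25-1, …, 29+2-1, 16+0) = 32
net[10] = max(2+32-1, 7+31-1, 6+26-1, …, 16+2-1, 34+0) = 37
One optimal plan: pieces 6 + 2 + 2 (2 cuts) → $39 − $2 = $37.

37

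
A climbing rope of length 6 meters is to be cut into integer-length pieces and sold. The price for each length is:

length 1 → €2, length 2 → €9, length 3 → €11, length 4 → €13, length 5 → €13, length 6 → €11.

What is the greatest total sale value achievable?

27

Build r[k] bottom-up: r[k] = max over allowed piece i of (p[i] + r[k−i]).
r[1] = 2
r[2] = max(2+2, 9+0) = 9
r[3] = max(2+9, 9+2, 11+0) = 11
r[4] = max(2+11, 9+9, 11+2, 13+0) = 18
r[5] = max(2+18, 9+11, 11+9, 13+2, 13+0) = 20
r[6] = max(2+20, 9+18, 11+11, 13+9, 13+2, 11+0) = 27
One optimal cutting: 2 + 2 + 2 → €9 + €9 + €9 = €27.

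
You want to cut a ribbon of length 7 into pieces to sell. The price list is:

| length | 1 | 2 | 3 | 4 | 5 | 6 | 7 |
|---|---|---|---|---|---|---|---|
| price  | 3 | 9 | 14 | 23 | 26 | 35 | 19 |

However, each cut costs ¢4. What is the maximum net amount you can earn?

34

Build v[k] bottom-up: v[k] = max over allowed piece i of (p[i] + v[k−i]) − 4 per cut.
v[1] = 3
v[2] = max(3+3-4, 9+0) = 9
v[3] = max(3+9-4, 9+3-4, 14+0) = 14
v[4] = max(3+14-4, 9+9-4, 14+3-4, 23+0) = 23
v[5] = max(3+23-4, 9+14-4, 14+9-4, 23+3-4, 26+0) = 26
v[6] = max(3+26-4, 9+23-4, 14+14-4, 23+9-4, 26+3-4, 35+0) = 35
v[7] = max(3+35-4, 9+26-4, 14+23-4, …, 35+3-4, 19+0) = 34
One optimal plan: pieces 6 + 1 (1 cut) → ¢38 − ¢4 = ¢34.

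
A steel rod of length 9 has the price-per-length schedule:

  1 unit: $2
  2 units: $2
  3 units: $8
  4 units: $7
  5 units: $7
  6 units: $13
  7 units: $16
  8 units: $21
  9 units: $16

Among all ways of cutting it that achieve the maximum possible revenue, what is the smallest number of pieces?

3

Let r[k] be the best obtainable value from length k. For each k, try every first piece i and keep the best of price[i] + r[k−i].
r[1] = 2
r[2] = max(2+2, 2+0) = 4
r[3] = max(2+4, 2+2, 8+0) = 8
r[4] = max(2+8, 2+4, 8+2, 7+0) = 10
r[5] = max(2+10, 2+8, 8+4, 7+2, 7+0) = 12
r[6] = max(2+12, 2+10, 8+8, 7+4, 7+2, 13+0) = 16
r[7] = max(2+16, 2+12, 8+10, …, 13+2, 16+0) = 18
r[8] = max(2+18, 2+16, 8+12, …, 16+2, 21+0) = 21
r[9] = max(2+21, 2+18, 8+16, …, 21+2, 16+0) = 24
Maximum revenue is $24.
Now minimize piece count subject to staying optimal: for each k, pieces[k] = 1 + min over i with p[i]+r[k−i]=r[k] of pieces[k−i].
pieces[6] = 2
pieces[7] = 3
pieces[8] = 1
pieces[9] = 3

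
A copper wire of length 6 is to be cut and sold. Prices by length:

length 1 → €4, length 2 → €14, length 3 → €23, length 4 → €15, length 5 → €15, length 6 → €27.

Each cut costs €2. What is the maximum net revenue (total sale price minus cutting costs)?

Consider every possible first cut. net[k] is the best of p[i]+net[k−i] over all sellable i≤k, charging 2 whenever i<k.
net[1] = 4
net[2] = max(4+4-2, 14+0) = 14
net[3] = max(4+14-2, 14+4-2, 23+0) = 23
net[4] = max(4+23-2, 14+14-2, 23+4-2, 15+0) = 26
net[5] = max(4+26-2, 14+23-2, 23+14-2, 15+4-2, 15+0) = 35
net[6] = max(4+35-2, 14+26-2, 23+23-2, 15+14-2, 15+4-2, 27+0) = 44
One optimal plan: pieces 3 + 3 (1 cut) → €46 − €2 = €44.

44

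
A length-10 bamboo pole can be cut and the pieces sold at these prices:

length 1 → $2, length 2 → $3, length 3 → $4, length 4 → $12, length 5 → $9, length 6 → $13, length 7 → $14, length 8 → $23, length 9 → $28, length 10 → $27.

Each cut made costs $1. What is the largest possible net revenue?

29

Build net[k] bottom-up: net[k] = max over allowed piece i of (p[i] + net[k−i]) − 1 per cut.
net[1] = 2
net[2] = 3  (first piece 1, then net[1]=2)
net[3] = 4  (first piece 1, then net[2]=3)
net[4] = 12
net[5] = 13  (first piece 1, then net[4]=12)
net[6] = 14  (first piece 1, then net[5]=13)
net[7] = 15  (first piece 1, then net[6]=14)
net[8] = 23  (first piece 4, then net[4]=12)
net[9] = 28
net[10] = 29  (first piece 1, then net[9]=28)
One optimal plan: pieces 9 + 1 (1 cut) → $30 − $1 = $29.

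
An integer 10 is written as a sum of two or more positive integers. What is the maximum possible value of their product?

36

Fill m[k] for k=2..10: at each k try every first piece i and multiply by the better of (k−i) uncut or m[k−i].
m[2] = 1·max(1,0) = 1·1 = 1
m[3] = max(1·2, 2·1) = 2
m[4] = max(1·3, 2·2, 3·1) = 4
m[5] = max(1·4, 2·3, 3·2, 4·1) = 6
m[6] = max(1·6, 2·4, 3·3, 4·2, 5·1) = 9
m[7] = max(1·9, 2·6, 3·4, 4·3, 5·2, 6·1) = 12
m[8] = max(1·12, 2·9, 3·6, …, 6·2, 7·1) = 18
m[9] = max(1·18, 2·12, 3·9, …, 7·2, 8·1) = 27
m[10] = max(1·27, 2·18, 3·12, …, 8·2, 9·1) = 36
One optimal split: 3 + 3 + 2 + 2; product 3·3·2·2 = 36.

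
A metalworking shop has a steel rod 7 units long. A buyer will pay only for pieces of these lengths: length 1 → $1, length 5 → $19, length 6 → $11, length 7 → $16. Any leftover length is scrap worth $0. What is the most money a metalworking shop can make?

Consider every possible first cut. f[k] is the best of p[i]+f[k−i] over all sellable i≤k.
f[1] = 1
f[2] = 2  (first piece 1, then f[1]=1)
f[3] = 3  (first piece 1, then f[2]=2)
f[4] = 4  (first piece 1, then f[3]=3)
f[5] = max(1+4, 19+0) = 19
f[6] = max(1+19, 19+1, 11+0) = 20
f[7] = max(1+20, 19+2, 11+1, 16+0) = 21
One optimal cutting: 5 + 1 + 1 → $21.

21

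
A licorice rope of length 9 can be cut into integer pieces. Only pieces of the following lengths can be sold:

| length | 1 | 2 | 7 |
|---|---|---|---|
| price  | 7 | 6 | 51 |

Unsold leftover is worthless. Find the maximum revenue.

Consider every possible first cut. r[k] is the best of p[i]+r[k−i] over all sellable i≤k.
r[1] = 7
r[2] = 14  (first piece 1, then r[1]=7)
r[3] = 21  (first piece 1, then r[2]=14)
r[4] = 28  (first piece 1, then r[3]=21)
r[5] = 35  (first piece 1, then r[4]=28)
r[6] = 42  (first piece 1, then r[5]=35)
r[7] = 51
r[8] = 58  (first piece 1, then r[7]=51)
r[9] = 65  (first piece 1, then r[8]=58)
One optimal cutting: 7 + 1 + 1 → ¢65.

65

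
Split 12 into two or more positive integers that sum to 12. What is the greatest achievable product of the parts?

81

Let f[k] be the best product for length k (with at least one cut). For each first piece i, the rest contributes max(k−i, f[k−i]).
f[2] = 1*max(1,0) = 1*1 = 1
f[3] = 1*max(2,1) = 1*2 = 2
f[4] = 2*max(2,1) = 2*2 = 4
f[5] = 2*max(3,2) = 2*3 = 6
f[6] = 3*max(3,2) = 3*3 = 9
f[7] = 2*max(5,6) = 2*6 = 12
f[8] = 2*max(6,9) = 2*9 = 18
f[9] = 3*max(6,9) = 3*9 = 27
f[10] = 2*max(8,18) = 2*18 = 36
f[11] = 2*max(9,27) = 2*27 = 54
f[12] = 3*max(9,27) = 3*27 = 81
One optimal split: 3 + 3 + 3 + 3; product 3*3*3*3 = 81.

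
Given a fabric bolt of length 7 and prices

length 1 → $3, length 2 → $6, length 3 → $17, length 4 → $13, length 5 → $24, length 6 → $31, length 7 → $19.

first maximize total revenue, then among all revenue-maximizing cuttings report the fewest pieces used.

3

Consider every possible first cut. r[k] is the best of p[i]+r[k−i] over all sellable i≤k.
r[1] = 3
r[2] = max(3+3, 6+0) = 6
r[3] = max(3+6, 6+3, 17+0) = 17
r[4] = max(3+17, 6+6, 17+3, 13+0) = 20
r[5] = max(3+20, 6+17, 17+6, 13+3, 24+0) = 24
r[6] = max(3+24, 6+20, 17+17, 13+6, 24+3, 31+0) = 34
r[7] = max(3+34, 6+24, 17+20, …, 31+3, 19+0) = 37
Maximum revenue is $37.
Now minimize piece count subject to staying optimal: for each k, pieces[k] = 1 + min over i with p[i]+r[k−i]=r[k] of pieces[k−i].
pieces[4] = 2
pieces[5] = 1
pieces[6] = 2
pieces[7] = 3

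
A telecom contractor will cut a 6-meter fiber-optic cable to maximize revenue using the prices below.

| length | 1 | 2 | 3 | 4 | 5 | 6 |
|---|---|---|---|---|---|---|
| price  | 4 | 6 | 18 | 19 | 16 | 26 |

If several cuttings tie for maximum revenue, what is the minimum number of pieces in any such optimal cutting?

Build r[k] bottom-up: r[k] = max over allowed piece i of (p[i] + r[k−i]).
r[1] = 4
r[2] = 8  (first piece 1, then r[1]=4)
r[3] = 18
r[4] = 22  (first piece 1, then r[3]=18)
r[5] = 26  (first piece 1, then r[4]=22)
r[6] = 36  (first piece 3, then r[3]=18)
Maximum revenue is $36.
Now minimize piece count subject to staying optimal: for each k, pieces[k] = 1 + min over i with p[i]+r[k−i]=r[k] of pieces[k−i].
pieces[3] = 1
pieces[4] = 2
pieces[5] = 3
pieces[6] = 2

2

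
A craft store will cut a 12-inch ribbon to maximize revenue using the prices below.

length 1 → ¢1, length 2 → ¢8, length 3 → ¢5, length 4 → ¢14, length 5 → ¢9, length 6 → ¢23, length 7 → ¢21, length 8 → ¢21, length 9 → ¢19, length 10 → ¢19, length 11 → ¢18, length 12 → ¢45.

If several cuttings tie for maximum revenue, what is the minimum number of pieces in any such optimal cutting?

Consider every possible first cut. r[k] is the best of p[i]+r[k−i] over all sellable i≤k.
r[1] = 1
r[2] = 8
r[3] = 9  (first piece 1, then r[2]=8)
r[4] = 16  (first piece 2, then r[2]=8)
r[5] = 17  (first piece 1, then r[4]=16)
r[6] = 24  (first piece 2, then r[4]=16)
r[7] = 25  (first piece 1, then r[6]=24)
r[8] = 32  (first piece 2, then r[6]=24)
r[9] = 33  (first piece 1, then r[8]=32)
r[10] = 40  (first piece 2, then r[8]=32)
r[11] = 41  (first piece 1, then r[10]=40)
r[12] = 48  (first piece 2, then r[10]=40)
Maximum revenue is ¢48.
Now minimize piece count subject to staying optimal: for each k, pieces[k] = 1 + min over i with p[i]+r[k−i]=r[k] of pieces[k−i].
pieces[9] = 5
pieces[10] = 5
pieces[11] = 6
pieces[12] = 6

6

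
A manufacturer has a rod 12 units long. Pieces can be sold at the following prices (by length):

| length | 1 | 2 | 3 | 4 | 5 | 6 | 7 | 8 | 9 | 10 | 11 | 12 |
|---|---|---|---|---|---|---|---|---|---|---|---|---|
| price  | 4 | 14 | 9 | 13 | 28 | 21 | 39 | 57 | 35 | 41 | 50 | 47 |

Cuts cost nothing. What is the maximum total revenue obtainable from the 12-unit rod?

Build v[k] bottom-up: v[k] = max over allowed piece i of (p[i] + v[k−i]).
v[1] = 4
v[2] = max(4+4, 14+0) = 14
v[3] = max(4+14, 14+4, 9+0) = 18
v[4] = max(4+18, 14+14, 9+4, 13+0) = 28
v[5] = max(4+28, 14+18, 9+14, 13+4, 28+0) = 32
v[6] = max(4+32, 14+28, 9+18, 13+14, 28+4, 21+0) = 42
v[7] = max(4+42, 14+32, 9+28, …, 21+4, 39+0) = 46
v[8] = max(4+46, 14+42, 9+32, …, 39+4, 57+0) = 57
v[9] = max(4+57, 14+46, 9+42, …, 57+4, 35+0) = 61
v[10] = max(4+61, 14+57, 9+46, …, 35+4, 41+0) = 71
v[11] = max(4+71, 14+61, 9+57, …, 41+4, 50+0) = 75
v[12] = max(4+75, 14+71, 9+61, …, 50+4, 47+0) = 85
One optimal cutting: 8 + 2 + 2 → $57 + $14 + $14 = $85.

85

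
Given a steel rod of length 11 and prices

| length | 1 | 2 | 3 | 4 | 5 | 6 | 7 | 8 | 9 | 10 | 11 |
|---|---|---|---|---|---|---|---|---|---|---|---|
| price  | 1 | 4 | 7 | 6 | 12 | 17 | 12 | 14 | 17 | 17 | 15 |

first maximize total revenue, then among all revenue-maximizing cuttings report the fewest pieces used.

Let r[k] be the best obtainable value from length k. For each k, try every first piece i and keep the best of price[i] + r[k−i].
r[1] = 1
r[2] = max(1+1, 4+0) = 4
r[3] = max(1+4, 4+1, 7+0) = 7
r[4] = max(1+7, 4+4, 7+1, 6+0) = 8
r[5] = max(1+8, 4+7, 7+4, 6+1, 12+0) = 12
r[6] = max(1+12, 4+8, 7+7, 6+4, 12+1, 17+0) = 17
r[7] = max(1+17, 4+12, 7+8, …, 17+1, 12+0) = 18
r[8] = max(1+18, 4+17, 7+12, …, 12+1, 14+0) = 21
r[9] = max(1+21, 4+18, 7+17, …, 14+1, 17+0) = 24
r[10] = max(1+24, 4+21, 7+18, …, 17+1, 17+0) = 25
r[11] = max(1+25, 4+24, 7+21, …, 17+1, 15+0) = 29
Maximum revenue is $29.
Now minimize piece count subject to staying optimal: for each k, pieces[k] = 1 + min over i with p[i]+r[k−i]=r[k] of pieces[k−i].
pieces[8] = 2
pieces[9] = 2
pieces[10] = 3
pieces[11] = 2

2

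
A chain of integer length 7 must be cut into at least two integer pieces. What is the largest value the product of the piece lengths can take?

12

Let m[k] be the best product for length k (with at least one cut). For each first piece i, the rest contributes max(k−i, m[k−i]).
m[2] = 1×max(1,0) = 1×1 = 1
m[3] = max(1×2, 2×1) = 2
m[4] = max(1×3, 2×2, 3×1) = 4
m[5] = max(1×4, 2×3, 3×2, 4×1) = 6
m[6] = max(1×6, 2×4, 3×3, 4×2, 5×1) = 9
m[7] = max(1×9, 2×6, 3×4, 4×3, 5×2, 6×1) = 12
One optimal split: 3 + 2 + 2; product 3×2×2 = 12.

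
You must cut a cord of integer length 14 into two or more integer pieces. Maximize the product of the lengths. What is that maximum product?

162

Define m[k] = max over 1≤i<k of i · max(k−i, m[k−i]); the inner max lets the remainder stay uncut if that's better.
Small cases: m[2]=1, m[3]=2, m[4]=4, m[5]=6, m[6]=9, m[7]=12, m[8]=18.
m[9] = 3·max(6,9) = 3·9 = 27
m[10] = 2·max(8,18) = 2·18 = 36
m[11] = 2·max(9,27) = 2·27 = 54
m[12] = 3·max(9,27) = 3·27 = 81
m[13] = 2·max(11,54) = 2·54 = 108
m[14] = 2·max(12,81) = 2·81 = 162
One optimal split: 3 + 3 + 3 + 3 + 2; product 3·3·3·3·2 = 162.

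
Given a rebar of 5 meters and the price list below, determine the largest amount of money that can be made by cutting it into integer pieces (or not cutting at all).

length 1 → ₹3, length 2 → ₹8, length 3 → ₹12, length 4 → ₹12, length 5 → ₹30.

Build r[k] bottom-up: r[k] = max over allowed piece i of (p[i] + r[k−i]).
r[1] = 3
r[2] = 8
r[3] = 12
r[4] = 16  (first piece 2, then r[2]=8)
r[5] = 30
Best is to sell the whole 5-meter piece uncut for ₹30.

30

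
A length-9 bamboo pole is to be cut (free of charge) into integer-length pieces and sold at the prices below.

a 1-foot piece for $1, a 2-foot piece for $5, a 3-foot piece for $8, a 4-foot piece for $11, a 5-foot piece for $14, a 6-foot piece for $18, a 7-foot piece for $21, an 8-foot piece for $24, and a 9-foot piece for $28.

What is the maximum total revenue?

28

Build v[k] bottom-up: v[k] = max over allowed piece i of (p[i] + v[k−i]).
v[1] = 1
v[2] = max(1+1, 5+0) = 5
v[3] = max(1+5, 5+1, 8+0) = 8
v[4] = max(1+8, 5+5, 8+1, 11+0) = 11
v[5] = max(1+11, 5+8, 8+5, 11+1, 14+0) = 14
v[6] = max(1+14, 5+11, 8+8, 11+5, 14+1, 18+0) = 18
v[7] = max(1+18, 5+14, 8+11, …, 18+1, 21+0) = 21
v[8] = max(1+21, 5+18, 8+14, …, 21+1, 24+0) = 24
v[9] = max(1+24, 5+21, 8+18, …, 24+1, 28+0) = 28
Best is to sell the whole 9-foot piece uncut for $28.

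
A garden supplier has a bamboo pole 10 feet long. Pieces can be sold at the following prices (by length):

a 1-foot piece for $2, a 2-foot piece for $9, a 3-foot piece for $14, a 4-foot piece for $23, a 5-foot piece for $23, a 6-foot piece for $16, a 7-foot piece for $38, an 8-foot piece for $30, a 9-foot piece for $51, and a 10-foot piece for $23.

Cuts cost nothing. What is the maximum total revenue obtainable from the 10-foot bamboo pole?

Let v[k] be the best obtainable value from length k. For each k, try every first piece i and keep the best of price[i] + v[k−i].
v[1] = 2
v[2] = max(2+2, 9+0) = 9
v[3] = max(2+9, 9+2, 14+0) = 14
v[4] = max(2+14, 9+9, 14+2, 23+0) = 23
v[5] = max(2+23, 9+14, 14+9, 23+2, 23+0) = 25
v[6] = max(2+25, 9+23, 14+14, 23+9, 23+2, 16+0) = 32
v[7] = max(2+32, 9+25, 14+23, …, 16+2, 38+0) = 38
v[8] = max(2+38, 9+32, 14+25, …, 38+2, 30+0) = 46
v[9] = max(2+46, 9+38, 14+32, …, 30+2, 51+0) = 51
v[10] = max(2+51, 9+46, 14+38, …, 51+2, 23+0) = 55
One optimal cutting: 4 + 4 + 2 → $23 + $23 + $9 = $55.

55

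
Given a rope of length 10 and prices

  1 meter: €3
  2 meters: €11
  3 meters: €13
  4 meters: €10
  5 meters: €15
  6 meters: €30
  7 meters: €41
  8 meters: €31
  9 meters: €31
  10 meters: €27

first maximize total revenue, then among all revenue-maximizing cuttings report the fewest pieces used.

Let r[k] be the best obtainable value from length k. For each k, try every first piece i and keep the best of price[i] + r[k−i].
r[1] = 3
r[2] = 11
r[3] = 14  (first piece 1, then r[2]=11)
r[4] = 22  (first piece 2, then r[2]=11)
r[5] = 25  (first piece 1, then r[4]=22)
r[6] = 33  (first piece 2, then r[4]=22)
r[7] = 41
r[8] = 44  (first piece 1, then r[7]=41)
r[9] = 52  (first piece 2, then r[7]=41)
r[10] = 55  (first piece 1, then r[9]=52)
Maximum revenue is €55.
Now minimize piece count subject to staying optimal: for each k, pieces[k] = 1 + min over i with p[i]+r[k−i]=r[k] of pieces[k−i].
pieces[7] = 1
pieces[8] = 2
pieces[9] = 2
pieces[10] = 3

3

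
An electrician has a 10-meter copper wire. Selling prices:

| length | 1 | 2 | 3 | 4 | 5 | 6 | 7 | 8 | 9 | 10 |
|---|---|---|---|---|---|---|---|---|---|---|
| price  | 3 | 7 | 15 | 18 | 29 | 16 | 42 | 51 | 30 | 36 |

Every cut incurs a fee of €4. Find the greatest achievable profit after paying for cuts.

54

Consider every possible first cut. v[k] is the best of p[i]+v[k−i] over all sellable i≤k, charging 4 whenever i<k.
v[1] = 3
v[2] = 7
v[3] = 15
v[4] = 18
v[5] = 29
v[6] = 28  (first piece 1, then v[5]=29)
v[7] = 42
v[8] = 51
v[9] = 50  (first piece 1, then v[8]=51)
v[10] = 54  (first piece 2, then v[8]=51)
One optimal plan: pieces 8 + 2 (1 cut) → €58 − €4 = €54.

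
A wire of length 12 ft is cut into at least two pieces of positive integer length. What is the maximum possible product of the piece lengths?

81

Let prod[k] be the best product for length k (with at least one cut). For each first piece i, the rest contributes max(k−i, prod[k−i]).
Small cases: prod[2]=1, prod[3]=2, prod[4]=4, prod[5]=6, prod[6]=9, prod[7]=12.
prod[8] = max(1*12, 2*9, 3*6, …, 6*2, 7*1) = 18
prod[9] = max(1*18, 2*12, 3*9, …, 7*2, 8*1) = 27
prod[10] = max(1*27, 2*18, 3*12, …, 8*2, 9*1) = 36
prod[11] = max(1*36, 2*27, 3*18, …, 9*2, 10*1) = 54
prod[12] = max(1*54, 2*36, 3*27, …, 10*2, 11*1) = 81
One optimal split: 3 + 3 + 3 + 3; product 3*3*3*3 = 81.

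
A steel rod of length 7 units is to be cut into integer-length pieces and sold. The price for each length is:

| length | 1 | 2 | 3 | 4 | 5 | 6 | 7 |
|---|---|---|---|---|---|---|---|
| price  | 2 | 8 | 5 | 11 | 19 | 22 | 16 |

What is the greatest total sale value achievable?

Consider every possible first cut. best[k] is the best of p[i]+best[k−i] over all sellable i≤k.
best[1] = 2
best[2] = max(2+2, 8+0) = 8
best[3] = max(2+8, 8+2, 5+0) = 10
best[4] = max(2+10, 8+8, 5+2, 11+0) = 16
best[5] = max(2+16, 8+10, 5+8, 11+2, 19+0) = 19
best[6] = max(2+19, 8+16, 5+10, 11+8, 19+2, 22+0) = 24
best[7] = max(2+24, 8+19, 5+16, …, 22+2, 16+0) = 27
One optimal cutting: 5 + 2 → $19 + $8 = $27.

27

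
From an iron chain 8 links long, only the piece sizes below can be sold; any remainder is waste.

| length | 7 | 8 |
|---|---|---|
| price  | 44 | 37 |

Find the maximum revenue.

44

Let best[k] be the best obtainable value from length k. For each k, try every first piece i and keep the best of price[i] + best[k−i].
best[1] = 0
best[2] = 0
best[3] = 0
best[4] = 0
best[5] = 0
best[6] = 0
best[7] = 44
best[8] = 44
One optimal cutting: pieces 7 with 1 link of scrap → $44.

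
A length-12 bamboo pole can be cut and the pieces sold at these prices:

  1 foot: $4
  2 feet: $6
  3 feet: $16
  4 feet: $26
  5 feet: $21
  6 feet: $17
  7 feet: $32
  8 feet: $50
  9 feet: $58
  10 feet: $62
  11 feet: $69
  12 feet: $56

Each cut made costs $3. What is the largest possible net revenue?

73

Consider every possible first cut. net[k] is the best of p[i]+net[k−i] over all sellable i≤k, charging 3 whenever i<k.
net[1] = 4
net[2] = max(4+4-3, 6+0) = 6
net[3] = max(4+6-3, 6+4-3, 16+0) = 16
net[4] = max(4+16-3, 6+6-3, 16+4-3, 26+0) = 26
net[5] = max(4+26-3, 6+16-3, 16+6-3, 26+4-3, 21+0) = 27
net[6] = max(4+27-3, 6+26-3, 16+16-3, 26+6-3, 21+4-3, 17+0) = 29
net[7] = max(4+29-3, 6+27-3, 16+26-3, …, 17+4-3, 32+0) = 39
net[8] = max(4+39-3, 6+29-3, 16+27-3, …, 32+4-3, 50+0) = 50
net[9] = max(4+50-3, 6+39-3, 16+29-3, …, 50+4-3, 58+0) = 58
net[10] = max(4+58-3, 6+50-3, 16+39-3, …, 58+4-3, 62+0) = 62
net[11] = max(4+62-3, 6+58-3, 16+50-3, …, 62+4-3, 69+0) = 69
net[12] = max(4+69-3, 6+62-3, 16+58-3, …, 69+4-3, 56+0) = 73
One optimal plan: pieces 8 + 4 (1 cut) → $76 − $3 = $73.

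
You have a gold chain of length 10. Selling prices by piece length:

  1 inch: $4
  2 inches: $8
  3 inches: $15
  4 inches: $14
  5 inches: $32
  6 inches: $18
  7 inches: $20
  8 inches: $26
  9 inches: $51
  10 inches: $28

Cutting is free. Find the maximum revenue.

64

Consider every possible first cut. best[k] is the best of p[i]+best[k−i] over all sellable i≤k.
best[1] = 4
best[2] = max(4+4, 8+0) = 8
best[3] = max(4+8, 8+4, 15+0) = 15
best[4] = max(4+15, 8+8, 15+4, 14+0) = 19
best[5] = max(4+19, 8+15, 15+8, 14+4, 32+0) = 32
best[6] = max(4+32, 8+19, 15+15, 14+8, 32+4, 18+0) = 36
best[7] = max(4+36, 8+32, 15+19, …, 18+4, 20+0) = 40
best[8] = max(4+40, 8+36, 15+32, …, 20+4, 26+0) = 47
best[9] = max(4+47, 8+40, 15+36, …, 26+4, 51+0) = 51
best[10] = max(4+51, 8+47, 15+40, …, 51+4, 28+0) = 64
One optimal cutting: 5 + 5 → $32 + $32 = $64.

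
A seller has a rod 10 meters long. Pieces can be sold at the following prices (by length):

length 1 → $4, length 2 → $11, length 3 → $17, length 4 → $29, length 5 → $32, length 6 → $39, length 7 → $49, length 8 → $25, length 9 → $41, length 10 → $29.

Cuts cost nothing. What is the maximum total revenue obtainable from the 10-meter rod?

Build best[k] bottom-up: best[k] = max over allowed piece i of (p[i] + best[k−i]).
best[1] = 4
best[2] = 11
best[3] = 17
best[4] = 29
best[5] = 33  (first piece 1, then best[4]=29)
best[6] = 40  (first piece 2, then best[4]=29)
best[7] = 49
best[8] = 58  (first piece 4, then best[4]=29)
best[9] = 62  (first piece 1, then best[8]=58)
best[10] = 69  (first piece 2, then best[8]=58)
One optimal cutting: 4 + 4 + 2 → $29 + $29 + $11 = $69.

69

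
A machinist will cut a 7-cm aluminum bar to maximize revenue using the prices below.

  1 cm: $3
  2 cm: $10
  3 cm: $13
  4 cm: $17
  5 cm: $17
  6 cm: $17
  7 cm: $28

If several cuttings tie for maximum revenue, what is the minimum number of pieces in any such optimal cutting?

3

Consider every possible first cut. r[k] is the best of p[i]+r[k−i] over all sellable i≤k.
r[1] = 3
r[2] = max(3+3, 10+0) = 10
r[3] = max(3+10, 10+3, 13+0) = 13
r[4] = max(3+13, 10+10, 13+3, 17+0) = 20
r[5] = max(3+20, 10+13, 13+10, 17+3, 17+0) = 23
r[6] = max(3+23, 10+20, 13+13, 17+10, 17+3, 17+0) = 30
r[7] = max(3+30, 10+23, 13+20, …, 17+3, 28+0) = 33
Maximum revenue is $33.
Now minimize piece count subject to staying optimal: for each k, pieces[k] = 1 + min over i with p[i]+r[k−i]=r[k] of pieces[k−i].
pieces[4] = 2
pieces[5] = 2
pieces[6] = 3
pieces[7] = 3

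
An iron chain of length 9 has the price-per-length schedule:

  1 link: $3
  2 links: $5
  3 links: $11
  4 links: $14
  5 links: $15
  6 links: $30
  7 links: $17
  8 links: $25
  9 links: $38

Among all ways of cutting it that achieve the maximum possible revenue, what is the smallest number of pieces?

2

Build r[k] bottom-up: r[k] = max over allowed piece i of (p[i] + r[k−i]).
r[1] = 3
r[2] = 6  (first piece 1, then r[1]=3)
r[3] = 11
r[4] = 14  (first piece 1, then r[3]=11)
r[5] = 17  (first piece 1, then r[4]=14)
r[6] = 30
r[7] = 33  (first piece 1, then r[6]=30)
r[8] = 36  (first piece 1, then r[7]=33)
r[9] = 41  (first piece 3, then r[6]=30)
Maximum revenue is $41.
Now minimize piece count subject to staying optimal: for each k, pieces[k] = 1 + min over i with p[i]+r[k−i]=r[k] of pieces[k−i].
pieces[6] = 1
pieces[7] = 2
pieces[8] = 3
pieces[9] = 2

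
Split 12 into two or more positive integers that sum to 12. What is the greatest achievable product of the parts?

Define m[k] = max over 1≤i<k of i · max(k−i, m[k−i]); the inner max lets the remainder stay uncut if that's better.
m[2] = 1*max(1,0) = 1*1 = 1
m[3] = 1*max(2,1) = 1*2 = 2
m[4] = 2*max(2,1) = 2*2 = 4
m[5] = 2*max(3,2) = 2*3 = 6
m[6] = 3*max(3,2) = 3*3 = 9
m[7] = 2*max(5,6) = 2*6 = 12
m[8] = 2*max(6,9) = 2*9 = 18
m[9] = 3*max(6,9) = 3*9 = 27
m[10] = 2*max(8,18) = 2*18 = 36
m[11] = 2*max(9,27) = 2*27 = 54
m[12] = 3*max(9,27) = 3*27 = 81
One optimal split: 3 + 3 + 3 + 3; product 3*3*3*3 = 81.

81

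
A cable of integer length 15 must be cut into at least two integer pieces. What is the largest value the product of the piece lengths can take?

243

Let prod[k] be the best product for length k (with at least one cut). For each first piece i, the rest contributes max(k−i, prod[k−i]).
prod[2] = 1×max(1,0) = 1×1 = 1
prod[3] = 1×max(2,1) = 1×2 = 2
prod[4] = 2×max(2,1) = 2×2 = 4
prod[5] = 2×max(3,2) = 2×3 = 6
prod[6] = 3×max(3,2) = 3×3 = 9
prod[7] = 2×max(5,6) = 2×6 = 12
prod[8] = 2×max(6,9) = 2×9 = 18
prod[9] = 3×max(6,9) = 3×9 = 27
prod[10] = 2×max(8,18) = 2×18 = 36
prod[11] = 2×max(9,27) = 2×27 = 54
prod[12] = 3×max(9,27) = 3×27 = 81
prod[13] = 2×max(11,54) = 2×54 = 108
prod[14] = 2×max(12,81) = 2×81 = 162
prod[15] = 3×max(12,81) = 3×81 = 243
One optimal split: 3 + 3 + 3 + 3 + 3; product 3×3×3×3×3 = 243.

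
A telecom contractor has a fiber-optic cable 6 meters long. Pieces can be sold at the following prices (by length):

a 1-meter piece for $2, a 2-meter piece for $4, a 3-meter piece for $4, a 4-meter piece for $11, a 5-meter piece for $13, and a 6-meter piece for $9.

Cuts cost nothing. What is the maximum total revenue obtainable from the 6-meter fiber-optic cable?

Let best[k] be the best obtainable value from length k. For each k, try every first piece i and keep the best of price[i] + best[k−i].
best[1] = 2
best[2] = max(2+2, 4+0) = 4
best[3] = max(2+4, 4+2, 4+0) = 6
best[4] = max(2+6, 4+4, 4+2, 11+0) = 11
best[5] = max(2+11, 4+6, 4+4, 11+2, 13+0) = 13
best[6] = max(2+13, 4+11, 4+6, 11+4, 13+2, 9+0) = 15
One optimal cutting: 4 + 1 + 1 → $11 + $2 + $2 = $15.

15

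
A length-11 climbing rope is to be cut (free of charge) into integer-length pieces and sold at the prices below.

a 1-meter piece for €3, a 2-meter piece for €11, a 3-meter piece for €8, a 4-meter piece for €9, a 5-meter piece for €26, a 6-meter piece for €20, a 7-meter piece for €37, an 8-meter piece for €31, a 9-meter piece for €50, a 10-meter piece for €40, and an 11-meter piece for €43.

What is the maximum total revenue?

Build r[k] bottom-up: r[k] = max over allowed piece i of (p[i] + r[k−i]).
r[1] = 3
r[2] = 11
r[3] = 14  (first piece 1, then r[2]=11)
r[4] = 22  (first piece 2, then r[2]=11)
r[5] = 26
r[6] = 33  (first piece 2, then r[4]=22)
r[7] = 37  (first piece 2, then r[5]=26)
r[8] = 44  (first piece 2, then r[6]=33)
r[9] = 50
r[10] = 55  (first piece 2, then r[8]=44)
r[11] = 61  (first piece 2, then r[9]=50)
One optimal cutting: 9 + 2 → €50 + €11 = €61.

61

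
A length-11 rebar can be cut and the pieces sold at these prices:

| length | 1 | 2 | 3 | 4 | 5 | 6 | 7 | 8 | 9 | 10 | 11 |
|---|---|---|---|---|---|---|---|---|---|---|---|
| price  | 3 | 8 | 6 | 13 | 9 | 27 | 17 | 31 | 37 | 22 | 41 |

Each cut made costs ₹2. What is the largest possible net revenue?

Consider every possible first cut. net[k] is the best of p[i]+net[k−i] over all sellable i≤k, charging 2 whenever i<k.
net[1] = 3
net[2] = max(3+3-2, 8+0) = 8
net[3] = max(3+8-2, 8+3-2, 6+0) = 9
net[4] = max(3+9-2, 8+8-2, 6+3-2, 13+0) = 14
net[5] = max(3+14-2, 8+9-2, 6+8-2, 13+3-2, 9+0) = 15
net[6] = max(3+15-2, 8+14-2, 6+9-2, 13+8-2, 9+3-2, 27+0) = 27
net[7] = max(3+27-2, 8+15-2, 6+14-2, …, 27+3-2, 17+0) = 28
net[8] = max(3+28-2, 8+27-2, 6+15-2, …, 17+3-2, 31+0) = 33
net[9] = max(3+33-2, 8+28-2, 6+27-2, …, 31+3-2, 37+0) = 37
net[10] = max(3+37-2, 8+33-2, 6+28-2, …, 37+3-2, 22+0) = 39
net[11] = max(3+39-2, 8+37-2, 6+33-2, …, 22+3-2, 41+0) = 43
One optimal plan: pieces 9 + 2 (1 cut) → ₹45 − ₹2 = ₹43.

43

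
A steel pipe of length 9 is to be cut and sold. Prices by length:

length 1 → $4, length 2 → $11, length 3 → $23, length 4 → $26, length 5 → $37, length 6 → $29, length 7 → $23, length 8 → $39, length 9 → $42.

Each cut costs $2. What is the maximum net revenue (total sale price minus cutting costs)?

Build v[k] bottom-up: v[k] = max over allowed piece i of (p[i] + v[k−i]) − 2 per cut.
v[1] = 4
v[2] = max(4+4-2, 11+0) = 11
v[3] = max(4+11-2, 11+4-2, 23+0) = 23
v[4] = max(4+23-2, 11+11-2, 23+4-2, 26+0) = 26
v[5] = max(4+26-2, 11+23-2, 23+11-2, 26+4-2, 37+0) = 37
v[6] = max(4+37-2, 11+26-2, 23+23-2, 26+11-2, 37+4-2, 29+0) = 44
v[7] = max(4+44-2, 11+37-2, 23+26-2, …, 29+4-2, 23+0) = 47
v[8] = max(4+47-2, 11+44-2, 23+37-2, …, 23+4-2, 39+0) = 58
v[9] = max(4+58-2, 11+47-2, 23+44-2, …, 39+4-2, 42+0) = 65
One optimal plan: pieces 3 + 3 + 3 (2 cuts) → $69 − $4 = $65.

65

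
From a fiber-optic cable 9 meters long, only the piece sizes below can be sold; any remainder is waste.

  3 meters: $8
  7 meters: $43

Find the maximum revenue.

43

Consider every possible first cut. r[k] is the best of p[i]+r[k−i] over all sellable i≤k.
r[1] = 0
r[2] = 0
r[3] = 8
r[4] = 8
r[5] = 8
r[6] = 16  (first piece 3, then r[3]=8)
r[7] = 43
r[8] = 43
r[9] = 43
One optimal cutting: pieces 7 with 2 meters of scrap → $43.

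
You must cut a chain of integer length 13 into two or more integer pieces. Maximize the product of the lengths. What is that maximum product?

108

Fill P[k] for k=2..13: at each k try every first piece i and multiply by the better of (k−i) uncut or P[k−i].
Small cases: P[2]=1, P[3]=2, P[4]=4, P[5]=6, P[6]=9, P[7]=12, P[8]=18.
P[9] = max(1*18, 2*12, 3*9, …, 7*2, 8*1) = 27
P[10] = max(1*27, 2*18, 3*12, …, 8*2, 9*1) = 36
P[11] = max(1*36, 2*27, 3*18, …, 9*2, 10*1) = 54
P[12] = max(1*54, 2*36, 3*27, …, 10*2, 11*1) = 81
P[13] = max(1*81, 2*54, 3*36, …, 11*2, 12*1) = 108
One optimal split: 3 + 3 + 3 + 2 + 2; product 3*3*3*2*2 = 108.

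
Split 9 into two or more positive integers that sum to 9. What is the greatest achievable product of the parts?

Define P[k] = max over 1≤i<k of i · max(k−i, P[k−i]); the inner max lets the remainder stay uncut if that's better.
P[2] = 1·max(1,0) = 1·1 = 1
P[3] = 1·max(2,1) = 1·2 = 2
P[4] = 2·max(2,1) = 2·2 = 4
P[5] = 2·max(3,2) = 2·3 = 6
P[6] = 3·max(3,2) = 3·3 = 9
P[7] = 2·max(5,6) = 2·6 = 12
P[8] = 2·max(6,9) = 2·9 = 18
P[9] = 3·max(6,9) = 3·9 = 27
One optimal split: 3 + 3 + 3; product 3·3·3 = 27.

27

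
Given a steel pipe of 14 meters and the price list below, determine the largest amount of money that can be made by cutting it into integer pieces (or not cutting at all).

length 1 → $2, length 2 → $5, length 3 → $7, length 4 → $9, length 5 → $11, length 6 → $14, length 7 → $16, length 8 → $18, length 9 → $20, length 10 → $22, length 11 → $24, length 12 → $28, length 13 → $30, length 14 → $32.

35

Consider every possible first cut. v[k] is the best of p[i]+v[k−i] over all sellable i≤k.
v[1] = 2
v[2] = 5
v[3] = 7  (first piece 1, then v[2]=5)
v[4] = 10  (first piece 2, then v[2]=5)
v[5] = 12  (first piece 1, then v[4]=10)
v[6] = 15  (first piece 2, then v[4]=10)
v[7] = 17  (first piece 1, then v[6]=15)
v[8] = 20  (first piece 2, then v[6]=15)
v[9] = 22  (first piece 1, then v[8]=20)
v[10] = 25  (first piece 2, then v[8]=20)
v[11] = 27  (first piece 1, then v[10]=25)
v[12] = 30  (first piece 2, then v[10]=25)
v[13] = 32  (first piece 1, then v[12]=30)
v[14] = 35  (first piece 2, then v[12]=30)
One optimal cutting: 2 + 2 + 2 + 2 + 2 + 2 + 2 → $5 + $5 + $5 + $5 + $5 + $5 + $5 = $35.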